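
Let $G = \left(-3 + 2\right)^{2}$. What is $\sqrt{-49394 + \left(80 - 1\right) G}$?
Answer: $i \sqrt{49315} \approx 222.07 i$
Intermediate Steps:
$G = 1$ ($G = \left(-1\right)^{2} = 1$)
$\sqrt{-49394 + \left(80 - 1\right) G} = \sqrt{-49394 + \left(80 - 1\right) 1} = \sqrt{-49394 + 79 \cdot 1} = \sqrt{-49394 + 79} = \sqrt{-49315} = i \sqrt{49315}$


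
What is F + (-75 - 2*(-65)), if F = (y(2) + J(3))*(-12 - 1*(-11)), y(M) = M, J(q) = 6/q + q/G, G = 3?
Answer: 50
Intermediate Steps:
J(q) = 6/q + q/3
F = -5 (F = (2 + (6/3 + (⅓)*3))*(-12 - 1*(-11)) = (2 + (6*(⅓) + 1))*(-12 + 11) = (2 + (2 + 1))*(-1) = (2 + 3)*(-1) = 5*(-1) = -5)
F + (-75 - 2*(-65)) = -5 + (-75 - 2*(-65)) = -5 + (-75 + 130) = -5 + 55 = 50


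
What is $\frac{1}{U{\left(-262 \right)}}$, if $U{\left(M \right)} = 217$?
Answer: $\frac{1}{217} \approx 0.0046083$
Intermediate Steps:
$\frac{1}{U{\left(-262 \right)}} = \frac{1}{217}$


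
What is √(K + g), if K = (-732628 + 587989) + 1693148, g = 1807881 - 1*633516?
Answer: √2722874 ≈ 1650.1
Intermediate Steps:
g = 1174365 (g = 1807881 - 633516 = 1174365)
K = 1548509 (K = -144639 + 1693148 = 1548509)
√(K + g) = √(1548509 + 1174365) = √2722874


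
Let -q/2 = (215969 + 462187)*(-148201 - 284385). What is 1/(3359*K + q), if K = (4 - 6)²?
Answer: 1/586721596268 ≈ 1.7044e-12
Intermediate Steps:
K = 4 (K = (-2)² = 4)
q = 586721582832 (q = -2*(215969 + 462187)*(-148201 - 284385) = -1356312*(-432586) = -2*(-293360791416) = 586721582832)
1/(3359*K + q) = 1/(3359*4 + 586721582832) = 1/(13436 + 586721582832) = 1/586721596268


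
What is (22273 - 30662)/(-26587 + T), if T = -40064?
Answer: 8389/66651 ≈ 0.12586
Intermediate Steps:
(22273 - 30662)/(-26587 + T) = (22273 - 30662)/(-26587 - 40064) = -8389/(-66651) = -8389*(-1/66651) = 8389/66651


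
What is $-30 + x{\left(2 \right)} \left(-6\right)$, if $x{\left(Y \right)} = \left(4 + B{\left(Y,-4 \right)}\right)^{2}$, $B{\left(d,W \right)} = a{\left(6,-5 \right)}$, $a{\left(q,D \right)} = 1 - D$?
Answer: $-630$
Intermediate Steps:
$B{\left(d,W \right)} = 6$ ($B{\left(d,W \right)} = 1 - -5 = 1 + 5 = 6$)
$x{\left(Y \right)} = 100$ ($x{\left(Y \right)} = \left(4 + 6\right)^{2} = 10^{2} = 100$)
$-30 + x{\left(2 \right)} \left(-6\right) = -30 + 100 \left(-6\right) = -30 - 600 = -630$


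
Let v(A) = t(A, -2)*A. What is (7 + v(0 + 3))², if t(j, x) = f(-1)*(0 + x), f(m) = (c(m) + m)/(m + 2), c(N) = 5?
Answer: 289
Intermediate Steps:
f(m) = (5 + m)/(2 + m) (f(m) = (5 + m)/(m + 2) = (5 + m)/(2 + m))
t(j, x) = 4*x (t(j, x) = ((5 - 1)/(2 - 1))*(0 + x) = (4/1)*x = (1*4)*x = 4*x)
v(A) = -8*A (v(A) = (4*(-2))*A = -8*A)
(7 + v(0 + 3))² = (7 - 8*(0 + 3))² = (7 - 8*3)² = (7 - 24)² = (-17)² = 289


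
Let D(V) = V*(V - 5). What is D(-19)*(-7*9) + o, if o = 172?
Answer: -28556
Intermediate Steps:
D(V) = V*(-5 + V)
D(-19)*(-7*9) + o = (-19*(-5 - 19))*(-7*9) + 172 = -19*(-24)*(-63) + 172 = 456*(-63) + 172 = -28728 + 172 = -28556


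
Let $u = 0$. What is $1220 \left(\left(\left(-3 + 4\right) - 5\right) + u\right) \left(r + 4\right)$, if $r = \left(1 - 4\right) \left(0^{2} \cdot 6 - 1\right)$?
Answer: $-34160$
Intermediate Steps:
$r = 3$ ($r = - 3 \left(0 \cdot 6 - 1\right) = - 3 \left(0 - 1\right) = \left(-3\right) \left(-1\right) = 3$)
$1220 \left(\left(\left(-3 + 4\right) - 5\right) + u\right) \left(r + 4\right) = 1220 \left(\left(\left(-3 + 4\right) - 5\right) + 0\right) \left(3 + 4\right) = 1220 \left(\left(1 - 5\right) + 0\right) 7 = 1220 \left(-4 + 0\right) 7 = 1220 \left(\left(-4\right) 7\right) = 1220 \left(-28\right) = -34160$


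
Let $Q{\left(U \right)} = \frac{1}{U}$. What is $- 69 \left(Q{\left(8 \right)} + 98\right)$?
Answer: $- \frac{54165}{8} \approx -6770.6$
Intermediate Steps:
$- 69 \left(Q{\left(8 \right)} + 98\right) = - 69 \left(\frac{1}{8} + 98\right) = \left(-69\right) \frac{785}{8} = - \frac{54165}{8}$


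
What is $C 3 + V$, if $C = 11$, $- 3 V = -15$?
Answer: $38$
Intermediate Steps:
$V = 5$ ($V = \left(- \frac{1}{3}\right) \left(-15\right) = 5$)
$C 3 + V = 11 \cdot 3 + 5 = 33 + 5 = 38$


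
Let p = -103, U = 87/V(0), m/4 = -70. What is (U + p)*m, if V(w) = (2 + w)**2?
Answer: 22750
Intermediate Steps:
m = -280 (m = 4*(-70) = -280)
U = 87/4 (U = 87/((2 + 0)**2) = 87/(2**2) = 87/4 ≈ 21.750)
(U + p)*m = (87/4 - 103)*(-280) = -325/4*(-280) = 22750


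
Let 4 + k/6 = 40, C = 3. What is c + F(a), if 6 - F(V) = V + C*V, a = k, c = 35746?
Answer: 34888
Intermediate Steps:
k = 216 (k = -24 + 6*40 = -24 + 240 = 216)
a = 216
F(V) = 6 - 4*V (F(V) = 6 - (V + 3*V) = 6 - 4*V)
c + F(a) = 35746 + (6 - 4*216) = 35746 + (6 - 864) = 35746 - 858 = 34888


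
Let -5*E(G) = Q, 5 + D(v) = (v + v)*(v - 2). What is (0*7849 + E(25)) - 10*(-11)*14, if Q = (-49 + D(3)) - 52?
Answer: 1560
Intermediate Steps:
D(v) = -5 + 2*v*(-2 + v) (D(v) = -5 + (v + v)*(v - 2) = -5 + (2*v)*(-2 + v) = -5 + 2*v*(-2 + v))
Q = -100 (Q = (-49 + (-5 - 4*3 + 2*3²)) - 52 = (-49 + (-5 - 12 + 2*9)) - 52 = (-49 + (-5 - 12 + 18)) - 52 = (-49 + 1) - 52 = -48 - 52 = -100)
E(G) = 20 (E(G) = -⅕*(-100) = 20)
(0*7849 + E(25)) - 10*(-11)*14 = (0*7849 + 20) - 10*(-11)*14 = (0 + 20) + 110*14 = 20 + 1540 = 1560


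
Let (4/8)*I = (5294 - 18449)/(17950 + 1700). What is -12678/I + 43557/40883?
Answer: 339534310959/35854391 ≈ 9469.8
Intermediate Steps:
I = -877/655 (I = 2*((5294 - 18449)/(17950 + 1700)) = 2*(-13155/19650) = 2*(-13155*1/19650) = 2*(-877/1310) = -877/655 ≈ -1.3389)
-12678/I + 43557/40883 = -12678/(-877/655) + 43557/40883 = -12678*(-655/877) + 43557*(1/40883) = 8304090/877 + 43557/40883 = 339534310959/35854391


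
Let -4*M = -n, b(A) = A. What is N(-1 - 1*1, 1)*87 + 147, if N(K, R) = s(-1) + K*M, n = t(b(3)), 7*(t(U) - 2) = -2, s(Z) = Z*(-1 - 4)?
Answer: 3552/7 ≈ 507.43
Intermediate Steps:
s(Z) = -5*Z (s(Z) = Z*(-5) = -5*Z)
t(U) = 12/7 (t(U) = 2 + (1/7)*(-2) = 2 - 2/7 = 12/7)
n = 12/7 ≈ 1.7143
M = 3/7 (M = -(-1)*12/(4*7) = -1/4*(-12/7) = 3/7 ≈ 0.42857)
N(K, R) = 5 + 3*K/7 (N(K, R) = -5*(-1) + K*(3/7) = 5 + 3*K/7)
N(-1 - 1*1, 1)*87 + 147 = (5 + 3*(-1 - 1*1)/7)*87 + 147 = (5 + 3*(-1 - 1)/7)*87 + 147 = (5 + (3/7)*(-2))*87 + 147 = (5 - 6/7)*87 + 147 = (29/7)*87 + 147 = 2523/7 + 147 = 3552/7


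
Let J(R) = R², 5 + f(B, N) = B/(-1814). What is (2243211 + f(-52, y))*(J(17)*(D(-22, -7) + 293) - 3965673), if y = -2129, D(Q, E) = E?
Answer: -7900343348613492/907 ≈ -8.7104e+12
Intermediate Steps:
f(B, N) = -5 - B/1814 (f(B, N) = -5 + B/(-1814) = -5 + B*(-1/1814) = -5 - B/1814)
(2243211 + f(-52, y))*(J(17)*(D(-22, -7) + 293) - 3965673) = (2243211 + (-5 - 1/1814*(-52)))*(17²*(-7 + 293) - 3965673) = (2243211 + (-5 + 26/907))*(289*286 - 3965673) = (2243211 - 4509/907)*(82654 - 3965673) = (2034587868/907)*(-3883019) = -7900343348613492/907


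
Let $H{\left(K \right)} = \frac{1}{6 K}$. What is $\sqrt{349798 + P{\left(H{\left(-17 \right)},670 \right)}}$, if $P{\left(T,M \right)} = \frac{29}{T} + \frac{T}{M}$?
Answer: $\frac{\sqrt{404966534058915}}{34170} \approx 588.93$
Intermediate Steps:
$H{\left(K \right)} = \frac{1}{6 K}$
$\sqrt{349798 + P{\left(H{\left(-17 \right)},670 \right)}} = \sqrt{349798 + \left(\frac{29}{\frac{1}{6} \frac{1}{-17}} + \frac{\frac{1}{6} \frac{1}{-17}}{670}\right)} = \sqrt{349798 + \left(\frac{29}{\frac{1}{6} \left(- \frac{1}{17}\right)} + \frac{1}{6} \left(- \frac{1}{17}\right) \frac{1}{670}\right)} = \sqrt{349798 + \left(\frac{29}{- \frac{1}{102}} - \frac{1}{68340}\right)} = \sqrt{349798 + \left(29 \left(-102\right) - \frac{1}{68340}\right)} = \sqrt{349798 - \frac{202149721}{68340}} = \sqrt{\frac{23703045599}{68340}} = \frac{\sqrt{404966534058915}}{34170}$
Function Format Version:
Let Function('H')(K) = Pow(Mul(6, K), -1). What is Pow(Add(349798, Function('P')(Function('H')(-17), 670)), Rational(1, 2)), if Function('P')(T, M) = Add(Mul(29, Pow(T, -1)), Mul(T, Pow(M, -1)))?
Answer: Mul(Rational(1, 34170), Pow(404966534058915, Rational(1, 2))) ≈ 588.93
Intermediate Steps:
Function('H')(K) = Mul(Rational(1, 6), Pow(K, -1))
Pow(Add(349798, Function('P')(Function('H')(-17), 670)), Rational(1, 2)) = Pow(Add(349798, Add(Mul(29, Pow(Mul(Rational(1, 6), Pow(-17, -1)), -1)), Mul(Mul(Rational(1, 6), Pow(-17, -1)), Pow(670, -1)))), Rational(1, 2)) = Pow(Add(349798, Add(Mul(29, Pow(Mul(Rational(1, 6), Rational(-1, 17)), -1)), Mul(Mul(Rational(1, 6), Rational(-1, 17)), Rational(1, 670)))), Rational(1, 2)) = Pow(Add(349798, Add(Mul(29, Pow(Rational(-1, 102), -1)), Mul(Rational(-1, 102), Rational(1, 670)))), Rational(1, 2)) = Pow(Add(349798, Add(Mul(29, -102), Rational(-1, 68340))), Rational(1, 2)) = Pow(Add(349798, Add(-2958, Rational(-1, 68340))), Rational(1, 2)) = Pow(Add(349798, Rational(-202149721, 68340)), Rational(1, 2)) = Pow(Rational(23703045599, 68340), Rational(1, 2)) = Mul(Rational(1, 34170), Pow(404966534058915, Rational(1, 2)))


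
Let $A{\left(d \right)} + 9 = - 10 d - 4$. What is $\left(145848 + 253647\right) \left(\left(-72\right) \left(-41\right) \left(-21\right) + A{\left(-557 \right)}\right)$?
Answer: $-22545500325$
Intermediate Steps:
$A{\left(d \right)} = -13 - 10 d$ ($A{\left(d \right)} = -9 - \left(4 + 10 d\right) = -13 - 10 d$)
$\left(145848 + 253647\right) \left(\left(-72\right) \left(-41\right) \left(-21\right) + A{\left(-557 \right)}\right) = \left(145848 + 253647\right) \left(\left(-72\right) \left(-41\right) \left(-21\right) - -5557\right) = 399495 \left(2952 \left(-21\right) + \left(-13 + 5570\right)\right) = 399495 \left(-61992 + 5557\right) = 399495 \left(-56435\right) = -22545500325$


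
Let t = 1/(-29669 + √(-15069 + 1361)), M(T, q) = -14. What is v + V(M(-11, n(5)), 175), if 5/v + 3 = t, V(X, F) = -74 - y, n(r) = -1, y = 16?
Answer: 5*(-36*√3427 + 48415013837*I)/(2*(√3427 - 1320409738*I)) ≈ -91.667 + 7.3891e-8*I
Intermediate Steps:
V(X, F) = -90 (V(X, F) = -74 - 1*16 = -74 - 16 = -90)
t = 1/(-29669 + 2*I*√3427) (t = 1/(-29669 + √(-13708)) = 1/(-29669 + 2*I*√3427) ≈ -3.3705e-5 - 1.33e-7*I)
v = 5/(-2640819476/880263269 - 2*I*√3427/880263269) (v = 5/(-3 + (-29669/880263269 - 2*I*√3427/880263269)) = 5/(-2640819476/880263269 - 2*I*√3427/880263269) ≈ -1.6666 + 7.3891e-8*I)
v + V(M(-11, n(5)), 175) = (-3301024345/1980636859 + 5*I*√3427/3961273718) - 90 = -181558341655/1980636859 + 5*I*√3427/3961273718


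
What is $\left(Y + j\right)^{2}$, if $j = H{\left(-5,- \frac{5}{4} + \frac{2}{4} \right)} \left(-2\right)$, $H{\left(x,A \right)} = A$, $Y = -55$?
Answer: $\frac{11449}{4} \approx 2862.3$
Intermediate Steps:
$j = \frac{3}{2}$ ($j = \left(- \frac{5}{4} + \frac{2}{4}\right) \left(-2\right) = \left(\left(-5\right) \frac{1}{4} + 2 \cdot \frac{1}{4}\right) \left(-2\right) = \left(- \frac{5}{4} + \frac{1}{2}\right) \left(-2\right) = \left(- \frac{3}{4}\right) \left(-2\right) = \frac{3}{2} \approx 1.5$)
$\left(Y + j\right)^{2} = \left(-55 + \frac{3}{2}\right)^{2} = \left(- \frac{107}{2}\right)^{2} = \frac{11449}{4}$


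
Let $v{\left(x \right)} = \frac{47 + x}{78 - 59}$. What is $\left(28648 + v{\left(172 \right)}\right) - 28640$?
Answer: $\frac{371}{19} \approx 19.526$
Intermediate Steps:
$v{\left(x \right)} = \frac{47}{19} + \frac{x}{19}$ ($v{\left(x \right)} = \frac{47 + x}{19} = \left(47 + x\right) \frac{1}{19} = \frac{47}{19} + \frac{x}{19}$)
$\left(28648 + v{\left(172 \right)}\right) - 28640 = \left(28648 + \left(\frac{47}{19} + \frac{1}{19} \cdot 172\right)\right) - 28640 = \left(28648 + \left(\frac{47}{19} + \frac{172}{19}\right)\right) - 28640 = \left(28648 + \frac{219}{19}\right) - 28640 = \frac{544531}{19} - 28640 = \frac{371}{19}$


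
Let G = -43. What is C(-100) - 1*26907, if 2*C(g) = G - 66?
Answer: -53923/2 ≈ -26962.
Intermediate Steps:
C(g) = -109/2 (C(g) = (-43 - 66)/2 = (½)*(-109) = -109/2)
C(-100) - 1*26907 = -109/2 - 1*26907 = -109/2 - 26907 = -53923/2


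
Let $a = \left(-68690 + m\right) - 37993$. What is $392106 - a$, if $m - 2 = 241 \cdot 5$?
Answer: $497582$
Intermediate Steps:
$m = 1207$ ($m = 2 + 241 \cdot 5 = 2 + 1205 = 1207$)
$a = -105476$ ($a = \left(-68690 + 1207\right) - 37993 = -67483 - 37993 = -105476$)
$392106 - a = 392106 - -105476 = 392106 + 105476 = 497582$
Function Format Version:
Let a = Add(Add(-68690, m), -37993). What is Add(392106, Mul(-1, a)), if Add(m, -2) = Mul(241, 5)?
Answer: 497582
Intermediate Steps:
m = 1207 (m = Add(2, Mul(241, 5)) = Add(2, 1205) = 1207)
a = -105476 (a = Add(Add(-68690, 1207), -37993) = Add(-67483, -37993) = -105476)
Add(392106, Mul(-1, a)) = Add(392106, Mul(-1, -105476)) = Add(392106, 105476) = 497582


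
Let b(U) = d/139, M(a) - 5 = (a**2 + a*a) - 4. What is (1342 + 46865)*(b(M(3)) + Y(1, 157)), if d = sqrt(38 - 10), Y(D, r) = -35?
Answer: -1687245 + 96414*sqrt(7)/139 ≈ -1.6854e+6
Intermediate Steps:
M(a) = 1 + 2*a**2 (M(a) = 5 + ((a**2 + a*a) - 4) = 5 + ((a**2 + a**2) - 4) = 5 + (2*a**2 - 4) = 5 + (-4 + 2*a**2) = 1 + 2*a**2)
d = 2*sqrt(7) (d = sqrt(28) = 2*sqrt(7) ≈ 5.2915)
b(U) = 2*sqrt(7)/139 (b(U) = (2*sqrt(7))/139 = (2*sqrt(7))*(1/139) = 2*sqrt(7)/139)
(1342 + 46865)*(b(M(3)) + Y(1, 157)) = (1342 + 46865)*(2*sqrt(7)/139 - 35) = 48207*(-35 + 2*sqrt(7)/139) = -1687245 + 96414*sqrt(7)/139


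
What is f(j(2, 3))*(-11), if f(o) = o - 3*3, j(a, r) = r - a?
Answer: 88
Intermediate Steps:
f(o) = -9 + o (f(o) = o - 9 = -9 + o)
f(j(2, 3))*(-11) = (-9 + (3 - 1*2))*(-11) = (-9 + (3 - 2))*(-11) = (-9 + 1)*(-11) = -8*(-11) = 88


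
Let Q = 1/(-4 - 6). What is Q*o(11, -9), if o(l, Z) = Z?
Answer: 9/10 ≈ 0.90000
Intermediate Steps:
Q = -⅒ (Q = 1/(-10) = -⅒ ≈ -0.10000)
Q*o(11, -9) = -⅒*(-9) = 9/10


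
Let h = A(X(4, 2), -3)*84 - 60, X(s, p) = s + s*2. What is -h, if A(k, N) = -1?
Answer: 144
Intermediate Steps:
X(s, p) = 3*s (X(s, p) = s + 2*s = 3*s)
h = -144 (h = -1*84 - 60 = -84 - 60 = -144)
-h = -1*(-144) = 144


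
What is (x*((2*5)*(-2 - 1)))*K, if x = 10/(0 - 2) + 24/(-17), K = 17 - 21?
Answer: -13080/17 ≈ -769.41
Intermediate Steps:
K = -4
x = -109/17 (x = 10/(-2) + 24*(-1/17) = 10*(-½) - 24/17 = -5 - 24/17 = -109/17 ≈ -6.4118)
(x*((2*5)*(-2 - 1)))*K = -109*2*5*(-2 - 1)/17*(-4) = -1090*(-3)/17*(-4) = -109/17*(-30)*(-4) = (3270/17)*(-4) = -13080/17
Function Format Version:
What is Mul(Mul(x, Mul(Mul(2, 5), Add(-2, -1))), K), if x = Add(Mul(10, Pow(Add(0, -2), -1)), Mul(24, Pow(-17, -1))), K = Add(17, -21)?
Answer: Rational(-13080, 17) ≈ -769.41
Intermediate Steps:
K = -4
x = Rational(-109, 17) (x = Add(Mul(10, Pow(-2, -1)), Mul(24, Rational(-1, 17))) = Add(Mul(10, Rational(-1, 2)), Rational(-24, 17)) = Add(-5, Rational(-24, 17)) = Rational(-109, 17) ≈ -6.4118)
Mul(Mul(x, Mul(Mul(2, 5), Add(-2, -1))), K) = Mul(Mul(Rational(-109, 17), Mul(Mul(2, 5), Add(-2, -1))), -4) = Mul(Mul(Rational(-109, 17), Mul(10, -3)), -4) = Mul(Mul(Rational(-109, 17), -30), -4) = Mul(Rational(3270, 17), -4) = Rational(-13080, 17)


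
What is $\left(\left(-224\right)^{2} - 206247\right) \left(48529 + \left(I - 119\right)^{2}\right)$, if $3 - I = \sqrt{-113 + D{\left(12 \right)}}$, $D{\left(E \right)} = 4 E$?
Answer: $-9663916320 - 36208472 i \sqrt{65} \approx -9.6639 \cdot 10^{9} - 2.9192 \cdot 10^{8} i$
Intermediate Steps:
$I = 3 - i \sqrt{65}$ ($I = 3 - \sqrt{-113 + 4 \cdot 12} = 3 - \sqrt{-113 + 48} = 3 - \sqrt{-65} = 3 - i \sqrt{65} \approx 3.0 - 8.0623 i$)
$\left(\left(-224\right)^{2} - 206247\right) \left(48529 + \left(I - 119\right)^{2}\right) = \left(\left(-224\right)^{2} - 206247\right) \left(48529 + \left(\left(3 - i \sqrt{65}\right) - 119\right)^{2}\right) = \left(50176 - 206247\right) \left(48529 + \left(-116 - i \sqrt{65}\right)^{2}\right) = - 156071 \left(48529 + \left(-116 - i \sqrt{65}\right)^{2}\right) = -7573969559 - 156071 \left(-116 - i \sqrt{65}\right)^{2}$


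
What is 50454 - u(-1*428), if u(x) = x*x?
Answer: -132730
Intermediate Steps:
u(x) = x²
50454 - u(-1*428) = 50454 - (-1*428)² = 50454 - 1*(-428)² = 50454 - 1*183184 = 50454 - 183184 = -132730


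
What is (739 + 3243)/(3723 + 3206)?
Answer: 3982/6929 ≈ 0.57469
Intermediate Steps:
(739 + 3243)/(3723 + 3206) = 3982/6929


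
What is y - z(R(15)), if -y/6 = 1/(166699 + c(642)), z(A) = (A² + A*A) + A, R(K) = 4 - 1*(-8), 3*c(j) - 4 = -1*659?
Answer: -74916309/249721 ≈ -300.00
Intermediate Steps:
c(j) = -655/3 (c(j) = 4/3 + (-1*659)/3 = 4/3 + (⅓)*(-659) = 4/3 - 659/3 = -655/3)
R(K) = 12 (R(K) = 4 + 8 = 12)
z(A) = A + 2*A² (z(A) = (A² + A²) + A = 2*A² + A = A + 2*A²)
y = -9/249721 (y = -6/(166699 - 655/3) = -6/499442/3 = -6*3/499442 = -9/249721 ≈ -3.6040e-5)
y - z(R(15)) = -9/249721 - 12*(1 + 2*12) = -9/249721 - 12*(1 + 24) = -9/249721 - 12*25 = -9/249721 - 1*300 = -9/249721 - 300 = -74916309/249721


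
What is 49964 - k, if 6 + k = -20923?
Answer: 70893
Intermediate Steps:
k = -20929 (k = -6 - 20923 = -20929)
49964 - k = 49964 - 1*(-20929) = 49964 + 20929 = 70893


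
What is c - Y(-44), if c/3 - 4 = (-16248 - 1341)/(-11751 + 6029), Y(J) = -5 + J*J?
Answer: -10927751/5722 ≈ -1909.8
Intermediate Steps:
Y(J) = -5 + J**2
c = 121431/5722 (c = 12 + 3*((-16248 - 1341)/(-11751 + 6029)) = 12 + 3*(-17589/(-5722)) = 12 + 3*(-17589*(-1/5722)) = 12 + 3*(17589/5722) = 12 + 52767/5722 = 121431/5722 ≈ 21.222)
c - Y(-44) = 121431/5722 - (-5 + (-44)**2) = 121431/5722 - (-5 + 1936) = 121431/5722 - 1*1931 = 121431/5722 - 1931 = -10927751/5722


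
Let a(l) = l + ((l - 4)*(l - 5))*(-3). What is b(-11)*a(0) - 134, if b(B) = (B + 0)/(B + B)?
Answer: -164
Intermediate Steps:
a(l) = l - 3*(-5 + l)*(-4 + l) (a(l) = l + ((-4 + l)*(-5 + l))*(-3) = l + ((-5 + l)*(-4 + l))*(-3) = l - 3*(-5 + l)*(-4 + l))
b(B) = ½ (b(B) = B/((2*B)) = B*(1/(2*B)) = ½)
b(-11)*a(0) - 134 = (-60 - 3*0² + 28*0)/2 - 134 = (-60 - 3*0 + 0)/2 - 134 = (-60 + 0 + 0)/2 - 134 = (½)*(-60) - 134 = -30 - 134 = -164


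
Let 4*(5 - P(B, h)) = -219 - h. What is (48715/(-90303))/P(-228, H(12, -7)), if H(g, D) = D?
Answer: -48715/5237574 ≈ -0.0093011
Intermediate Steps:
P(B, h) = 239/4 + h/4 (P(B, h) = 5 - (-219 - h)/4 = 5 + (219/4 + h/4) = 239/4 + h/4)
(48715/(-90303))/P(-228, H(12, -7)) = (48715/(-90303))/(239/4 + (¼)*(-7)) = (48715*(-1/90303))/(239/4 - 7/4) = -48715/90303/58 = -48715/90303*1/58 = -48715/5237574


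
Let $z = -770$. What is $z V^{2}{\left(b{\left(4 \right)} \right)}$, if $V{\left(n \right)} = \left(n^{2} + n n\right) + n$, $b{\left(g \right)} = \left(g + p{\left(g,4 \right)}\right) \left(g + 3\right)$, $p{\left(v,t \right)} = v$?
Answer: $-30833559680$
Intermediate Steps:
$b{\left(g \right)} = 2 g \left(3 + g\right)$ ($b{\left(g \right)} = \left(g + g\right) \left(g + 3\right) = 2 g \left(3 + g\right)$)
$V{\left(n \right)} = n + 2 n^{2}$ ($V{\left(n \right)} = \left(n^{2} + n^{2}\right) + n = 2 n^{2} + n = n + 2 n^{2}$)
$z V^{2}{\left(b{\left(4 \right)} \right)} = - 770 \left(2 \cdot 4 \left(3 + 4\right) \left(1 + 2 \cdot 2 \cdot 4 \left(3 + 4\right)\right)\right)^{2} = - 770 \left(2 \cdot 4 \cdot 7 \left(1 + 2 \cdot 2 \cdot 4 \cdot 7\right)\right)^{2} = - 770 \left(56 \left(1 + 2 \cdot 56\right)\right)^{2} = - 770 \left(56 \left(1 + 112\right)\right)^{2} = - 770 \left(56 \cdot 113\right)^{2} = - 770 \cdot 6328^{2} = \left(-770\right) 40043584 = -30833559680$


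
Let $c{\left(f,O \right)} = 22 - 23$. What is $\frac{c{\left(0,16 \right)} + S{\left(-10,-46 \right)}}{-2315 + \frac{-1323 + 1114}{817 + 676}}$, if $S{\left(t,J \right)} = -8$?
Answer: $\frac{1493}{384056} \approx 0.0038875$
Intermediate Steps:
$c{\left(f,O \right)} = -1$ ($c{\left(f,O \right)} = 22 - 23 = -1$)
$\frac{c{\left(0,16 \right)} + S{\left(-10,-46 \right)}}{-2315 + \frac{-1323 + 1114}{817 + 676}} = \frac{-1 - 8}{-2315 + \frac{-1323 + 1114}{817 + 676}} = - \frac{9}{-2315 - \frac{209}{1493}} = - \frac{9}{- \frac{3456504}{1493}} = \left(-9\right) \left(- \frac{1493}{3456504}\right) = \frac{1493}{384056}$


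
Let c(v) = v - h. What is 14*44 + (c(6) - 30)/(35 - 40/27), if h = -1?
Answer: 556859/905 ≈ 615.31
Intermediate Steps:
c(v) = 1 + v (c(v) = v - 1*(-1) = v + 1 = 1 + v)
14*44 + (c(6) - 30)/(35 - 40/27) = 14*44 + ((1 + 6) - 30)/(35 - 40/27) = 616 + (7 - 30)/(35 - 40*1/27) = 616 - 23/(35 - 40/27) = 616 - 23/905/27 = 616 - 23*27/905 = 616 - 621/905 = 556859/905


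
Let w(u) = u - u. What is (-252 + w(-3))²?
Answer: 63504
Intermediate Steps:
w(u) = 0
(-252 + w(-3))² = (-252 + 0)² = (-252)² = 63504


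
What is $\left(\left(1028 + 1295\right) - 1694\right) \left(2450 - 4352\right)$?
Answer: $-1196358$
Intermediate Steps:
$\left(\left(1028 + 1295\right) - 1694\right) \left(2450 - 4352\right) = \left(2323 - 1694\right) \left(-1902\right) = 629 \left(-1902\right) = -1196358$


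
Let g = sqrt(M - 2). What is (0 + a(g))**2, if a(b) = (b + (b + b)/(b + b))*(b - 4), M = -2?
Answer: 28 + 96*I ≈ 28.0 + 96.0*I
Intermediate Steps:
g = 2*I (g = sqrt(-2 - 2) = sqrt(-4) = 2*I ≈ 2.0*I)
a(b) = (1 + b)*(-4 + b) (a(b) = (b + (2*b)/((2*b)))*(-4 + b) = (b + (2*b)*(1/(2*b)))*(-4 + b) = (b + 1)*(-4 + b) = (1 + b)*(-4 + b))
(0 + a(g))**2 = (0 + (-4 + (2*I)**2 - 6*I))**2 = (0 + (-4 - 4 - 6*I))**2 = (0 + (-8 - 6*I))**2 = (-8 - 6*I)**2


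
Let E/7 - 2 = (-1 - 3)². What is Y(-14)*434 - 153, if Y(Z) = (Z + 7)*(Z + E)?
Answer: -340409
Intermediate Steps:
E = 126 (E = 14 + 7*(-1 - 3)² = 14 + 7*(-4)² = 14 + 7*16 = 14 + 112 = 126)
Y(Z) = (7 + Z)*(126 + Z) (Y(Z) = (Z + 7)*(Z + 126) = (7 + Z)*(126 + Z))
Y(-14)*434 - 153 = (882 + (-14)² + 133*(-14))*434 - 153 = (882 + 196 - 1862)*434 - 153 = -784*434 - 153 = -340256 - 153 = -340409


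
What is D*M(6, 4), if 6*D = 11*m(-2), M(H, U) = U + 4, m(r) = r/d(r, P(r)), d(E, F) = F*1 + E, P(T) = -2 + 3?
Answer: 88/3 ≈ 29.333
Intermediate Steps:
P(T) = 1
d(E, F) = E + F (d(E, F) = F + E = E + F)
m(r) = r/(1 + r) (m(r) = r/(r + 1) = r/(1 + r))
M(H, U) = 4 + U
D = 11/3 (D = (11*(-2/(1 - 2)))/6 = (11*(-2/(-1)))/6 = (11*(-2*(-1)))/6 = (11*2)/6 = (⅙)*22 = 11/3 ≈ 3.6667)
D*M(6, 4) = 11*(4 + 4)/3 = (11/3)*8 = 88/3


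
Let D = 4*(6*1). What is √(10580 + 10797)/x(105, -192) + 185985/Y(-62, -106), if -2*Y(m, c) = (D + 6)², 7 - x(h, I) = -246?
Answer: -4133/10 + √21377/253 ≈ -412.72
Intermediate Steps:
x(h, I) = 253 (x(h, I) = 7 - 1*(-246) = 7 + 246 = 253)
D = 24 (D = 4*6 = 24)
Y(m, c) = -450 (Y(m, c) = -(24 + 6)²/2 = -½*30² = -½*900 = -450)
√(10580 + 10797)/x(105, -192) + 185985/Y(-62, -106) = √(10580 + 10797)/253 + 185985/(-450) = √21377*(1/253) + 185985*(-1/450) = √21377/253 - 4133/10 = -4133/10 + √21377/253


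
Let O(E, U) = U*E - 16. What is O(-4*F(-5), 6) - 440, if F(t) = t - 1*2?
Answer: -288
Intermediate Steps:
F(t) = -2 + t (F(t) = t - 2 = -2 + t)
O(E, U) = -16 + E*U (O(E, U) = E*U - 16 = -16 + E*U)
O(-4*F(-5), 6) - 440 = (-16 - 4*(-2 - 5)*6) - 440 = (-16 - 4*(-7)*6) - 440 = (-16 + 28*6) - 440 = (-16 + 168) - 440 = 152 - 440 = -288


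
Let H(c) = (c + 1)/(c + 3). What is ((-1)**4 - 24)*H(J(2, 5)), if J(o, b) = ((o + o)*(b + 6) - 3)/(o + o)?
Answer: -1035/53 ≈ -19.528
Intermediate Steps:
J(o, b) = (-3 + 2*o*(6 + b))/(2*o) (J(o, b) = ((2*o)*(6 + b) - 3)/((2*o)) = (2*o*(6 + b) - 3)*(1/(2*o)) = (-3 + 2*o*(6 + b))*(1/(2*o)) = (-3 + 2*o*(6 + b))/(2*o))
H(c) = (1 + c)/(3 + c)
((-1)**4 - 24)*H(J(2, 5)) = ((-1)**4 - 24)*((1 + (6 + 5 - 3/2/2))/(3 + (6 + 5 - 3/2/2))) = (1 - 24)*((1 + (6 + 5 - 3/2*1/2))/(3 + (6 + 5 - 3/2*1/2))) = -23*(1 + (6 + 5 - 3/4))/(3 + (6 + 5 - 3/4)) = -23*(1 + 41/4)/(3 + 41/4) = -23*45/(53/4*4) = -92*45/(53*4) = -23*45/53 = -1035/53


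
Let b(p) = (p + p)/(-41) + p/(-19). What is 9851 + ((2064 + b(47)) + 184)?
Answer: 9421408/779 ≈ 12094.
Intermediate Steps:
b(p) = -79*p/779 (b(p) = (2*p)*(-1/41) + p*(-1/19) = -2*p/41 - p/19 = -79*p/779)
9851 + ((2064 + b(47)) + 184) = 9851 + ((2064 - 79/779*47) + 184) = 9851 + ((2064 - 3713/779) + 184) = 9851 + (1604143/779 + 184) = 9851 + 1747479/779 = 9421408/779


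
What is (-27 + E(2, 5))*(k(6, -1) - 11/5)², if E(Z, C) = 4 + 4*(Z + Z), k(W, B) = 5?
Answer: -1372/25 ≈ -54.880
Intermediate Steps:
E(Z, C) = 4 + 8*Z (E(Z, C) = 4 + 4*(2*Z) = 4 + 8*Z)
(-27 + E(2, 5))*(k(6, -1) - 11/5)² = (-27 + (4 + 8*2))*(5 - 11/5)² = (-27 + (4 + 16))*(5 - 11*⅕)² = (-27 + 20)*(5 - 11/5)² = -7*(14/5)² = -7*196/25 = -1372/25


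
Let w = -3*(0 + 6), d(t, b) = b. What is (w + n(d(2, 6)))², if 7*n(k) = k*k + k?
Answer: 144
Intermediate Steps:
n(k) = k/7 + k²/7 (n(k) = (k*k + k)/7 = (k² + k)/7 = (k + k²)/7 = k/7 + k²/7)
w = -18 (w = -3*6 = -18)
(w + n(d(2, 6)))² = (-18 + (⅐)*6*(1 + 6))² = (-18 + (⅐)*6*7)² = (-18 + 6)² = (-12)² = 144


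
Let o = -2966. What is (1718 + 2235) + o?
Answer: 987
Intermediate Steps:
(1718 + 2235) + o = (1718 + 2235) - 2966 = 3953 - 2966 = 987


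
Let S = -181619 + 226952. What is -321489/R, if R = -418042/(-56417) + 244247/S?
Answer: -117460684320147/4675825855 ≈ -25121.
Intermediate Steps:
S = 45333
R = 32730780985/2557551861 (R = -418042/(-56417) + 244247/45333 = -418042*(-1/56417) + 244247*(1/45333) = 418042/56417 + 244247/45333 = 32730780985/2557551861 ≈ 12.798)
-321489/R = -321489/32730780985/2557551861 = -321489*2557551861/32730780985 = -117460684320147/4675825855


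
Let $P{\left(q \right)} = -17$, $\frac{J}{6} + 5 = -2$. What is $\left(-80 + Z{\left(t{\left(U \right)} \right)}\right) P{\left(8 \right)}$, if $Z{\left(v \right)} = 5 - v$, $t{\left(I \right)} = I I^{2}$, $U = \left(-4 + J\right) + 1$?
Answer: $-1547850$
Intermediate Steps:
$J = -42$ ($J = -30 + 6 \left(-2\right) = -30 - 12 = -42$)
$U = -45$ ($U = \left(-4 - 42\right) + 1 = -46 + 1 = -45$)
$t{\left(I \right)} = I^{3}$
$\left(-80 + Z{\left(t{\left(U \right)} \right)}\right) P{\left(8 \right)} = \left(-80 + \left(5 - \left(-45\right)^{3}\right)\right) \left(-17\right) = \left(-80 + \left(5 - -91125\right)\right) \left(-17\right) = \left(-80 + \left(5 + 91125\right)\right) \left(-17\right) = \left(-80 + 91130\right) \left(-17\right) = 91050 \left(-17\right) = -1547850$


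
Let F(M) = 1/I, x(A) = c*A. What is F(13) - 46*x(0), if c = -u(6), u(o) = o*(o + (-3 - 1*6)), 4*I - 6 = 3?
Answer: 4/9 ≈ 0.44444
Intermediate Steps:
I = 9/4 (I = 3/2 + (¼)*3 = 3/2 + ¾ = 9/4 ≈ 2.2500)
u(o) = o*(-9 + o) (u(o) = o*(o + (-3 - 6)) = o*(o - 9) = o*(-9 + o))
c = 18 (c = -6*(-9 + 6) = -6*(-3) = -1*(-18) = 18)
x(A) = 18*A
F(M) = 4/9 (F(M) = 1/(9/4) = 4/9)
F(13) - 46*x(0) = 4/9 - 828*0 = 4/9 - 46*0 = 4/9 + 0 = 4/9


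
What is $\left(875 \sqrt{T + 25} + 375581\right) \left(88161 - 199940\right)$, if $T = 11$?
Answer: $-42568908349$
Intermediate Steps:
$\left(875 \sqrt{T + 25} + 375581\right) \left(88161 - 199940\right) = \left(875 \sqrt{11 + 25} + 375581\right) \left(88161 - 199940\right) = \left(875 \sqrt{36} + 375581\right) \left(-111779\right) = \left(875 \cdot 6 + 375581\right) \left(-111779\right) = \left(5250 + 375581\right) \left(-111779\right) = 380831 \left(-111779\right) = -42568908349$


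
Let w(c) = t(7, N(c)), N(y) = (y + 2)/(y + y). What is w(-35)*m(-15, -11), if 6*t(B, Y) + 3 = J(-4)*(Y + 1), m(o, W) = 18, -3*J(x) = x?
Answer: -109/35 ≈ -3.1143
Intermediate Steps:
J(x) = -x/3
N(y) = (2 + y)/(2*y) (N(y) = (2 + y)/((2*y)) = (2 + y)*(1/(2*y)) = (2 + y)/(2*y))
t(B, Y) = -5/18 + 2*Y/9 (t(B, Y) = -½ + ((-⅓*(-4))*(Y + 1))/6 = -½ + (4*(1 + Y)/3)/6 = -½ + (4/3 + 4*Y/3)/6 = -½ + (2/9 + 2*Y/9) = -5/18 + 2*Y/9)
w(c) = -5/18 + (2 + c)/(9*c) (w(c) = -5/18 + 2*((2 + c)/(2*c))/9 = -5/18 + (2 + c)/(9*c))
w(-35)*m(-15, -11) = ((1/18)*(4 - 3*(-35))/(-35))*18 = ((1/18)*(-1/35)*(4 + 105))*18 = ((1/18)*(-1/35)*109)*18 = -109/630*18 = -109/35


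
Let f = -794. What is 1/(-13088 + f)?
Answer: -1/13882 ≈ -7.2036e-5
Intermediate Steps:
1/(-13088 + f) = 1/(-13088 - 794) = 1/(-13882) = -1/13882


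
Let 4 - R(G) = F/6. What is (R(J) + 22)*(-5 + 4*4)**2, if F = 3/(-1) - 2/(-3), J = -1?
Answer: 57475/18 ≈ 3193.1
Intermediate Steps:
F = -7/3 (F = 3*(-1) - 2*(-1/3) = -3 + 2/3 = -7/3 ≈ -2.3333)
R(G) = 79/18 (R(G) = 4 - (-7)/(3*6) = 4 - 1*(-7/18) = 4 + 7/18 = 79/18)
(R(J) + 22)*(-5 + 4*4)**2 = (79/18 + 22)*(-5 + 4*4)**2 = 475*(-5 + 16)**2/18 = (475/18)*11**2 = (475/18)*121 = 57475/18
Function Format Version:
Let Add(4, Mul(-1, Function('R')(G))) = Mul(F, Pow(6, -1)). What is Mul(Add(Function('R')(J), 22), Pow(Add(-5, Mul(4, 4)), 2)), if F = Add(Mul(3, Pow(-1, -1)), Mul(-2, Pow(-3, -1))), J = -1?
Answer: Rational(57475, 18) ≈ 3193.1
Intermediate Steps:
F = Rational(-7, 3) (F = Add(Mul(3, -1), Mul(-2, Rational(-1, 3))) = Add(-3, Rational(2, 3)) = Rational(-7, 3) ≈ -2.3333)
Function('R')(G) = Rational(79, 18) (Function('R')(G) = Add(4, Mul(-1, Mul(Rational(-7, 3), Pow(6, -1)))) = Add(4, Mul(-1, Mul(Rational(-7, 3), Rational(1, 6)))) = Add(4, Mul(-1, Rational(-7, 18))) = Add(4, Rational(7, 18)) = Rational(79, 18))
Mul(Add(Function('R')(J), 22), Pow(Add(-5, Mul(4, 4)), 2)) = Mul(Add(Rational(79, 18), 22), Pow(Add(-5, Mul(4, 4)), 2)) = Mul(Rational(475, 18), Pow(Add(-5, 16), 2)) = Mul(Rational(475, 18), Pow(11, 2)) = Mul(Rational(475, 18), 121) = Rational(57475, 18)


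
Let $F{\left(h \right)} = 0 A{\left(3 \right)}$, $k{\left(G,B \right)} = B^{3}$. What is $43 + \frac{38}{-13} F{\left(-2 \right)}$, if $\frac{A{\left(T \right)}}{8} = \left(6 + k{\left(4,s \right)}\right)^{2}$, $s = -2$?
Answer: $43$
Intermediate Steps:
$A{\left(T \right)} = 32$ ($A{\left(T \right)} = 8 \left(6 + \left(-2\right)^{3}\right)^{2} = 8 \left(6 - 8\right)^{2} = 8 \left(-2\right)^{2} = 8 \cdot 4 = 32$)
$F{\left(h \right)} = 0$ ($F{\left(h \right)} = 0 \cdot 32 = 0$)
$43 + \frac{38}{-13} F{\left(-2 \right)} = 43 + \frac{38}{-13} \cdot 0 = 43 + 38 \left(- \frac{1}{13}\right) 0 = 43 - 0 = 43 + 0 = 43$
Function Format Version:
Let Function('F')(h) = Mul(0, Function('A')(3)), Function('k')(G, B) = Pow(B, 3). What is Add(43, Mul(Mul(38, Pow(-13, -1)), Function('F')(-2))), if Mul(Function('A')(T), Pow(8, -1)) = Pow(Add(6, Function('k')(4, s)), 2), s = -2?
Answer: 43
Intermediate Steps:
Function('A')(T) = 32 (Function('A')(T) = Mul(8, Pow(Add(6, Pow(-2, 3)), 2)) = Mul(8, Pow(Add(6, -8), 2)) = Mul(8, Pow(-2, 2)) = Mul(8, 4) = 32)
Function('F')(h) = 0 (Function('F')(h) = Mul(0, 32) = 0)
Add(43, Mul(Mul(38, Pow(-13, -1)), Function('F')(-2))) = Add(43, Mul(Mul(38, Pow(-13, -1)), 0)) = Add(43, Mul(Mul(38, Rational(-1, 13)), 0)) = Add(43, Mul(Rational(-38, 13), 0)) = Add(43, 0) = 43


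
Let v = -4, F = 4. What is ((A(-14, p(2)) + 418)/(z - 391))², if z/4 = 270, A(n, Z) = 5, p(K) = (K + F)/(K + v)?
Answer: 178929/474721 ≈ 0.37691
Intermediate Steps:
p(K) = (4 + K)/(-4 + K) (p(K) = (K + 4)/(K - 4) = (4 + K)/(-4 + K))
z = 1080 (z = 4*270 = 1080)
((A(-14, p(2)) + 418)/(z - 391))² = ((5 + 418)/(1080 - 391))² = (423/689)² = 178929/474721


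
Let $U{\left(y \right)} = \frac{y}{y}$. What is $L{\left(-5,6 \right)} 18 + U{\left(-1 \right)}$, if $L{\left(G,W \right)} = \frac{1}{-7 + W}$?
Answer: $-17$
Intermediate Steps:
$U{\left(y \right)} = 1$
$L{\left(-5,6 \right)} 18 + U{\left(-1 \right)} = \frac{1}{-7 + 6} \cdot 18 + 1 = \frac{1}{-1} \cdot 18 + 1 = \left(-1\right) 18 + 1 = -18 + 1 = -17$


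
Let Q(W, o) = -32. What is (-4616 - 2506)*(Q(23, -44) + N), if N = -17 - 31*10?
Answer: 2556798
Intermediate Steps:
N = -327 (N = -17 - 310 = -327)
(-4616 - 2506)*(Q(23, -44) + N) = (-4616 - 2506)*(-32 - 327) = -7122*(-359) = 2556798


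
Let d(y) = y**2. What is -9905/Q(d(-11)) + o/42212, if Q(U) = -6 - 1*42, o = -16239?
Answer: 104332597/506544 ≈ 205.97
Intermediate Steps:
Q(U) = -48 (Q(U) = -6 - 42 = -48)
-9905/Q(d(-11)) + o/42212 = -9905/(-48) - 16239/42212 = -9905*(-1/48) - 16239*1/42212 = 9905/48 - 16239/42212 = 104332597/506544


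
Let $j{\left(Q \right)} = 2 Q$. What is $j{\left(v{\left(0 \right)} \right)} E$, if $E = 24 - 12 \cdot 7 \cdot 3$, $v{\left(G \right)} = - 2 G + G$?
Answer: $0$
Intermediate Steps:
$v{\left(G \right)} = - G$
$E = -228$ ($E = 24 - 252 = -228$)
$j{\left(v{\left(0 \right)} \right)} E = 2 \left(\left(-1\right) 0\right) \left(-228\right) = 2 \cdot 0 \left(-228\right) = 0 \left(-228\right) = 0$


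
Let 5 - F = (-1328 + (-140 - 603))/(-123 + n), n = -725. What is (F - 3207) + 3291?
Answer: 73401/848 ≈ 86.558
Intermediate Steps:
F = 2169/848 (F = 5 - (-1328 + (-140 - 603))/(-123 - 725) = 5 - (-1328 - 743)/(-848) = 5 - (-2071)*(-1)/848 = 5 - 1*2071/848 = 5 - 2071/848 = 2169/848 ≈ 2.5578)
(F - 3207) + 3291 = (2169/848 - 3207) + 3291 = -2717367/848 + 3291 = 73401/848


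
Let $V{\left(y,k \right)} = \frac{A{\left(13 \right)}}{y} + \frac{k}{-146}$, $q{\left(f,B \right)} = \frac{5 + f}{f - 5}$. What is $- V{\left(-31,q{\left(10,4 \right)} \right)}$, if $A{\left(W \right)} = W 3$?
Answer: $\frac{5787}{4526} \approx 1.2786$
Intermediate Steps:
$q{\left(f,B \right)} = \frac{5 + f}{-5 + f}$
$A{\left(W \right)} = 3 W$
$V{\left(y,k \right)} = \frac{39}{y} - \frac{k}{146}$ ($V{\left(y,k \right)} = \frac{3 \cdot 13}{y} + \frac{k}{-146} = \frac{39}{y} + k \left(- \frac{1}{146}\right) = \frac{39}{y} - \frac{k}{146}$)
$- V{\left(-31,q{\left(10,4 \right)} \right)} = - (\frac{39}{-31} - \frac{\frac{1}{-5 + 10} \left(5 + 10\right)}{146}) = - (39 \left(- \frac{1}{31}\right) - \frac{\frac{1}{5} \cdot 15}{146}) = - (- \frac{39}{31} - \frac{\frac{1}{5} \cdot 15}{146}) = - (- \frac{39}{31} - \frac{3}{146}) = \left(-1\right) \left(- \frac{5787}{4526}\right) = \frac{5787}{4526}$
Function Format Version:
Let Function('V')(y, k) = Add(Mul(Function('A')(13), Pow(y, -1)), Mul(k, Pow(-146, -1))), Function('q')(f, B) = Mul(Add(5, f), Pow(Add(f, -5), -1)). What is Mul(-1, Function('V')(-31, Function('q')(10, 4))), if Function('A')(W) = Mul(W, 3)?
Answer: Rational(5787, 4526) ≈ 1.2786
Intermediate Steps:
Function('q')(f, B) = Mul(Pow(Add(-5, f), -1), Add(5, f)) (Function('q')(f, B) = Mul(Add(5, f), Pow(Add(-5, f), -1)) = Mul(Pow(Add(-5, f), -1), Add(5, f)))
Function('A')(W) = Mul(3, W)
Function('V')(y, k) = Add(Mul(39, Pow(y, -1)), Mul(Rational(-1, 146), k)) (Function('V')(y, k) = Add(Mul(Mul(3, 13), Pow(y, -1)), Mul(k, Pow(-146, -1))) = Add(Mul(39, Pow(y, -1)), Mul(k, Rational(-1, 146))) = Add(Mul(39, Pow(y, -1)), Mul(Rational(-1, 146), k)))
Mul(-1, Function('V')(-31, Function('q')(10, 4))) = Mul(-1, Add(Mul(39, Pow(-31, -1)), Mul(Rational(-1, 146), Mul(Pow(Add(-5, 10), -1), Add(5, 10))))) = Mul(-1, Add(Mul(39, Rational(-1, 31)), Mul(Rational(-1, 146), Mul(Pow(5, -1), 15)))) = Mul(-1, Add(Rational(-39, 31), Mul(Rational(-1, 146), Mul(Rational(1, 5), 15)))) = Mul(-1, Add(Rational(-39, 31), Mul(Rational(-1, 146), 3))) = Mul(-1, Add(Rational(-39, 31), Rational(-3, 146))) = Mul(-1, Rational(-5787, 4526)) = Rational(5787, 4526)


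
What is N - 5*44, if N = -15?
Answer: -235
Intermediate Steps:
N - 5*44 = -15 - 5*44 = -15 - 220 = -235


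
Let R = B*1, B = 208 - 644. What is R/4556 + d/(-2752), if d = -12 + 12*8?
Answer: -98911/783632 ≈ -0.12622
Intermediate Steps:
B = -436
R = -436 (R = -436*1 = -436)
d = 84 (d = -12 + 96 = 84)
R/4556 + d/(-2752) = -436/4556 + 84/(-2752) = -436*1/4556 + 84*(-1/2752) = -109/1139 - 21/688 = -98911/783632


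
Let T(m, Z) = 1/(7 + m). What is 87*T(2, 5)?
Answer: 29/3 ≈ 9.6667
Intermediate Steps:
87*T(2, 5) = 87/(7 + 2) = 87/9 = 87*(1/9) = 29/3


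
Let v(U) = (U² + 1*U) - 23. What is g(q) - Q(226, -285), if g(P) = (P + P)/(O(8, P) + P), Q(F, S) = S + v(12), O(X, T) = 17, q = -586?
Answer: 87660/569 ≈ 154.06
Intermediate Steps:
v(U) = -23 + U + U² (v(U) = (U² + U) - 23 = (U + U²) - 23 = -23 + U + U²)
Q(F, S) = 133 + S (Q(F, S) = S + (-23 + 12 + 12²) = S + (-23 + 12 + 144) = S + 133 = 133 + S)
g(P) = 2*P/(17 + P) (g(P) = (P + P)/(17 + P) = (2*P)/(17 + P) = 2*P/(17 + P))
g(q) - Q(226, -285) = 2*(-586)/(17 - 586) - (133 - 285) = 2*(-586)/(-569) - 1*(-152) = 2*(-586)*(-1/569) + 152 = 1172/569 + 152 = 87660/569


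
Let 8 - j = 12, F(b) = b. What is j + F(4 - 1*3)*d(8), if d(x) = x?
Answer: 4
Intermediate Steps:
j = -4 (j = 8 - 1*12 = 8 - 12 = -4)
j + F(4 - 1*3)*d(8) = -4 + (4 - 1*3)*8 = -4 + (4 - 3)*8 = -4 + 1*8 = -4 + 8 = 4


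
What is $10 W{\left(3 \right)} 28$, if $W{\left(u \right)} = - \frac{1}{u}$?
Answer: $- \frac{280}{3} \approx -93.333$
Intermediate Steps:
$10 W{\left(3 \right)} 28 = 10 \left(- \frac{1}{3}\right) 28 = \left(- \frac{10}{3}\right) 28 = - \frac{280}{3}$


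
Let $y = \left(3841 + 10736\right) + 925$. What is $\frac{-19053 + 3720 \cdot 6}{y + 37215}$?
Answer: $\frac{3267}{52717} \approx 0.061972$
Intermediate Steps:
$y = 15502$ ($y = 14577 + 925 = 15502$)
$\frac{-19053 + 3720 \cdot 6}{y + 37215} = \frac{-19053 + 3720 \cdot 6}{15502 + 37215} = \frac{-19053 + 22320}{52717} = 3267 \cdot \frac{1}{52717} = \frac{3267}{52717}$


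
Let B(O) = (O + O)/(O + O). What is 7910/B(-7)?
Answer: 7910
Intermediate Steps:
B(O) = 1 (B(O) = (2*O)/((2*O)) = (2*O)*(1/(2*O)) = 1)
7910/B(-7) = 7910/1 = 7910*1 = 7910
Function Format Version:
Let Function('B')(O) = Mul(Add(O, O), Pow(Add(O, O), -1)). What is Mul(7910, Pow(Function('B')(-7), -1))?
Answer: 7910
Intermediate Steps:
Function('B')(O) = 1 (Function('B')(O) = Mul(Mul(2, O), Pow(Mul(2, O), -1)) = Mul(Mul(2, O), Mul(Rational(1, 2), Pow(O, -1))) = 1)
Mul(7910, Pow(Function('B')(-7), -1)) = Mul(7910, Pow(1, -1)) = Mul(7910, 1) = 7910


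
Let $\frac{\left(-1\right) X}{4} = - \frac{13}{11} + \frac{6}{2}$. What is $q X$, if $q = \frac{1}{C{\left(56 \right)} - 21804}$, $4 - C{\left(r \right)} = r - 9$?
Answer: $\frac{80}{240317} \approx 0.00033289$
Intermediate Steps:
$C{\left(r \right)} = 13 - r$ ($C{\left(r \right)} = 4 - \left(r - 9\right) = 4 - \left(-9 + r\right) = 13 - r$)
$X = - \frac{80}{11}$ ($X = - 4 \left(- \frac{13}{11} + \frac{6}{2}\right) = - 4 \left(\left(-13\right) \frac{1}{11} + 6 \cdot \frac{1}{2}\right) = - 4 \left(- \frac{13}{11} + 3\right) = \left(-4\right) \frac{20}{11} = - \frac{80}{11} \approx -7.2727$)
$q = - \frac{1}{21847}$ ($q = \frac{1}{\left(13 - 56\right) - 21804} = \frac{1}{-43 - 21804} = \frac{1}{-21847} = - \frac{1}{21847} \approx -4.5773 \cdot 10^{-5}$)
$q X = \left(- \frac{1}{21847}\right) \left(- \frac{80}{11}\right) = \frac{80}{240317}$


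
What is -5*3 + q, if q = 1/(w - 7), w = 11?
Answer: -59/4 ≈ -14.750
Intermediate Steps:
q = ¼ (q = 1/(11 - 7) = 1/4 = ¼ ≈ 0.25000)
-5*3 + q = -5*3 + ¼ = -15 + ¼ = -59/4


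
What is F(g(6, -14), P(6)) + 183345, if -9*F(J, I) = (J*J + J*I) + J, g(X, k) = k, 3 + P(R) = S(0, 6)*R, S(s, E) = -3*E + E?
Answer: 1648873/9 ≈ 1.8321e+5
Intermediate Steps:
S(s, E) = -2*E
P(R) = -3 - 12*R (P(R) = -3 + (-2*6)*R = -3 - 12*R)
F(J, I) = -J/9 - J²/9 - I*J/9 (F(J, I) = -((J*J + J*I) + J)/9 = -((J² + I*J) + J)/9 = -(J + J² + I*J)/9 = -J/9 - J²/9 - I*J/9)
F(g(6, -14), P(6)) + 183345 = -⅑*(-14)*(1 + (-3 - 12*6) - 14) + 183345 = -⅑*(-14)*(1 + (-3 - 72) - 14) + 183345 = -⅑*(-14)*(1 - 75 - 14) + 183345 = -⅑*(-14)*(-88) + 183345 = -1232/9 + 183345 = 1648873/9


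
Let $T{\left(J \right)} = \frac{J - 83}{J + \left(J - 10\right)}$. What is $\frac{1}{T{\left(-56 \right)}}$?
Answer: $\frac{122}{139} \approx 0.8777$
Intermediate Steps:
$T{\left(J \right)} = \frac{-83 + J}{-10 + 2 J}$ ($T{\left(J \right)} = \frac{-83 + J}{J + \left(-10 + J\right)} = \frac{-83 + J}{-10 + 2 J}$)
$\frac{1}{T{\left(-56 \right)}} = \frac{1}{\frac{1}{2} \frac{1}{-5 - 56} \left(-83 - 56\right)} = \frac{1}{\frac{1}{2} \frac{1}{-61} \left(-139\right)} = \frac{1}{\frac{1}{2} \left(- \frac{1}{61}\right) \left(-139\right)} = \frac{1}{\frac{139}{122}} = \frac{122}{139}$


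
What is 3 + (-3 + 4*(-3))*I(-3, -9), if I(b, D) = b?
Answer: 48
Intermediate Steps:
3 + (-3 + 4*(-3))*I(-3, -9) = 3 + (-3 + 4*(-3))*(-3) = 3 + (-3 - 12)*(-3) = 3 - 15*(-3) = 3 + 45 = 48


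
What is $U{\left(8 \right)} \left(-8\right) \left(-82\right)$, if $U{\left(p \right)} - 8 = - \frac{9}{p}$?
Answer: $4510$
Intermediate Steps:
$U{\left(p \right)} = 8 - \frac{9}{p}$
$U{\left(8 \right)} \left(-8\right) \left(-82\right) = \left(8 - \frac{9}{8}\right) \left(-8\right) \left(-82\right) = \frac{55}{8} \left(-8\right) \left(-82\right) = \left(-55\right) \left(-82\right) = 4510$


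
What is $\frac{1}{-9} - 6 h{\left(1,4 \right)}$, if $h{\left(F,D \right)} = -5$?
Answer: $\frac{269}{9} \approx 29.889$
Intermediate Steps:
$\frac{1}{-9} - 6 h{\left(1,4 \right)} = \frac{1}{-9} - -30 = - \frac{1}{9} + 30 = \frac{269}{9}$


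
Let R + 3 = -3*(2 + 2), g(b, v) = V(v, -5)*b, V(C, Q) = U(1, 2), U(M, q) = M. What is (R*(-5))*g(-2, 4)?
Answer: -150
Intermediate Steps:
V(C, Q) = 1
g(b, v) = b (g(b, v) = 1*b = b)
R = -15 (R = -3 - 3*(2 + 2) = -3 - 3*4 = -3 - 12 = -15)
(R*(-5))*g(-2, 4) = -15*(-5)*(-2) = 75*(-2) = -150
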